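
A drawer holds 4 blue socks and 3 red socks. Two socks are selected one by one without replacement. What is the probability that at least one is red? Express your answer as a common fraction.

5/7

P(no red) = 4/7 × 3/6 = 12/42 = 2/7.
P(at least one) = 1 − 2/7 = 5/7.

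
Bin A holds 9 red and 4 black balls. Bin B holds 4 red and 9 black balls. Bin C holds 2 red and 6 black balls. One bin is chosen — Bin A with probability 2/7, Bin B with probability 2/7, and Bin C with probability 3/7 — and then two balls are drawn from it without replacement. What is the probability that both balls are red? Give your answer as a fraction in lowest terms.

From Bin A: P(both red) = (9/13)(8/12) = 6/13.
From Bin B: P(both red) = (4/13)(3/12) = 1/13.
From Bin C: P(both red) = (2/8)(1/7) = 1/28.
Total probability = (2/7)(6/13) + (2/7)(1/13) + (3/7)(1/28) = 431/2548.

431/2548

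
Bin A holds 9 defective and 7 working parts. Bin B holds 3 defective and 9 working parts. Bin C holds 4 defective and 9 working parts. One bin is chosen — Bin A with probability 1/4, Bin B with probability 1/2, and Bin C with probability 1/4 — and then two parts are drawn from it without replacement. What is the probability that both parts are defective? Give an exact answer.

From Bin A: P(both defective) = (9/16)(8/15) = 3/10.
From Bin B: P(both defective) = (3/12)(2/11) = 1/22.
From Bin C: P(both defective) = (4/13)(3/12) = 1/13.
Total probability = (1/4)(3/10) + (1/2)(1/22) + (1/4)(1/13) = 669/5720.

669/5720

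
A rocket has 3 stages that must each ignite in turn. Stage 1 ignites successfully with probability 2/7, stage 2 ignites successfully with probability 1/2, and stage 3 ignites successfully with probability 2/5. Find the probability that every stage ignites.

Multiplying along the chain,
P = 2/7 × 1/2 × 2/5 = 4/70 = 2/35.

2/35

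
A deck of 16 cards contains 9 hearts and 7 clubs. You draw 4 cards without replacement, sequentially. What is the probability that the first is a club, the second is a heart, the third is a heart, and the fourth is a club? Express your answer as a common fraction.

9/130

Multiply the probability of each draw given the previous ones:
P = 7/16 × 9/15 × 8/14 × 6/13 = 3024/43680 = 9/130.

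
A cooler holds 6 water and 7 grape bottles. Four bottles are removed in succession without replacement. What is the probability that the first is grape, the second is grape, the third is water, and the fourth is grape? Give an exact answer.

Chain rule:
P = 7/13 × 6/12 × 6/11 × 5/10 = 1260/17160 = 21/286.

21/286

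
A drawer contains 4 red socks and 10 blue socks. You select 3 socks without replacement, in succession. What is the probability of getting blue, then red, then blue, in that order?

Multiply the probability of each draw given the previous ones:
P = 10/14 × 4/13 × 9/12 = 360/2184 = 15/91.

15/91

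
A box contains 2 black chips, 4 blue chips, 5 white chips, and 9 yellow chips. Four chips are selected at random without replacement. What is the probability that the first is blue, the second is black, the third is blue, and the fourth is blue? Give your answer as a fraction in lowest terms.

Chain rule:
P = 4/20 × 2/19 × 3/18 × 2/17 = 48/116280 = 2/4845.

2/4845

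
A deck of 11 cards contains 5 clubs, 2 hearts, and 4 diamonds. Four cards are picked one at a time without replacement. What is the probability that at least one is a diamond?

P(no diamonds) = 7/11 × 6/10 × 5/9 × 4/8 = 840/7920 = 7/66.
P(at least one) = 1 − 7/66 = 59/66.

59/66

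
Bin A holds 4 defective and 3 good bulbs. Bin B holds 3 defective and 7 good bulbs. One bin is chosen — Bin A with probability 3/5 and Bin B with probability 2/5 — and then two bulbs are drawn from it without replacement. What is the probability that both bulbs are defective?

104/525

From Bin A: P(both defective) = (4/7)(3/6) = 2/7.
From Bin B: P(both defective) = (3/10)(2/9) = 1/15.
Total probability = (3/5)(2/7) + (2/5)(1/15) = 104/525.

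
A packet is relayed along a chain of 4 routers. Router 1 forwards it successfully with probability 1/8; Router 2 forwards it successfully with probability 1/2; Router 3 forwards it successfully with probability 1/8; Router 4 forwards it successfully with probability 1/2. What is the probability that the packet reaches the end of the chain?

The events are sequential, so multiply the conditional probabilities:
P = 1/8 × 1/2 × 1/8 × 1/2 = 1/256.

1/256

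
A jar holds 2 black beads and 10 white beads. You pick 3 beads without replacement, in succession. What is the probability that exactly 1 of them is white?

One ordering (white drawn first) has probability 10/12 × 2/11 × 1/10 = 20/1320 = 1/66.
There are C(3,1) = 3 such orderings, each equally likely, so P = 3 × 1/66 = 1/22.

1/22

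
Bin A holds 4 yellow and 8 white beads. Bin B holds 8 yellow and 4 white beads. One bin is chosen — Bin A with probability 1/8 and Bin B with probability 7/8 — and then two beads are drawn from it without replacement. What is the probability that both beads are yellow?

From Bin A: P(both yellow) = (4/12)(3/11) = 1/11.
From Bin B: P(both yellow) = (8/12)(7/11) = 14/33.
Total probability = (1/8)(1/11) + (7/8)(14/33) = 101/264.

101/264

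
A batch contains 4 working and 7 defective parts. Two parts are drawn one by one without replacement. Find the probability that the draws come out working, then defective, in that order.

14/55

Chain rule:
P = 4/11 × 7/10 = 28/110 = 14/55.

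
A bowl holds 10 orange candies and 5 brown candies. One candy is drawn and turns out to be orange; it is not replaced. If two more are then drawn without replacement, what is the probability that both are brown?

10/91

With the first candy removed, 5 brown remain out of 14.
P = 5/14 × 4/13 = 20/182 = 10/91.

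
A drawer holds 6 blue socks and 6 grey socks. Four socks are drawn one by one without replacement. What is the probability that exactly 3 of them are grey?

One ordering (grey drawn first) has probability 6/12 × 5/11 × 4/10 × 6/9 = 720/11880 = 2/33.
There are C(4,3) = 4 such orderings, each equally likely, so P = 4 × 2/33 = 8/33.

8/33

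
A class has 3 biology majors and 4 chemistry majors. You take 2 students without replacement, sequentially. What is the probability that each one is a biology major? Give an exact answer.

1/7

P = 3/7 × 2/6 = 6/42 = 1/7.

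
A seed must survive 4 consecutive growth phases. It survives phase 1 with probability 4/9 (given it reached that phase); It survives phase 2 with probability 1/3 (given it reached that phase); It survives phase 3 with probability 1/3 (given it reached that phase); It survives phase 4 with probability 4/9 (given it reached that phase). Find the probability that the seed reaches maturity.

16/729

Multiplying along the chain,
P = 4/9 × 1/3 × 1/3 × 4/9 = 16/729.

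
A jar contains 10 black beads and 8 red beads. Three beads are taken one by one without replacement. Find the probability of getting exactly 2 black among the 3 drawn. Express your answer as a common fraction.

15/34

One ordering (black drawn first) has probability 10/18 × 9/17 × 8/16 = 720/4896 = 5/34.
There are C(3,2) = 3 such orderings, each equally likely, so P = 3 × 5/34 = 15/34.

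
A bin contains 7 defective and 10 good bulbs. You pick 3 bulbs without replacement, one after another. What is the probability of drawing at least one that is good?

P(no good) = 7/17 × 6/16 × 5/15 = 210/4080 = 7/136.
P(at least one) = 1 − 7/136 = 129/136.

129/136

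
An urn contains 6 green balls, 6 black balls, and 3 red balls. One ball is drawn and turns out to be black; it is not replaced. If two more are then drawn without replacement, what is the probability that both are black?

10/91

After the first draw, 5 of the remaining 14 balls are black.
P = 5/14 × 4/13 = 20/182 = 10/91.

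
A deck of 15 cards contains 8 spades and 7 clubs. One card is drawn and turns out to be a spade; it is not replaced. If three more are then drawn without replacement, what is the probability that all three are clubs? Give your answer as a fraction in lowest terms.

After the first draw, 7 of the remaining 14 cards are clubs.
P = 7/14 × 6/13 × 5/12 = 210/2184 = 5/52.

5/52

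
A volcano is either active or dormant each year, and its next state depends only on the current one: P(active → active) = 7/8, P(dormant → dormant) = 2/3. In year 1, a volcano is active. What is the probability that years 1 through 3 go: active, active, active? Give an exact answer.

Year 1 is given. For each transition, use the conditional probability from the current state:
P(active | active) = 7/8; P(active | active) = 7/8.
P = 7/8 × 7/8 = 49/64.

49/64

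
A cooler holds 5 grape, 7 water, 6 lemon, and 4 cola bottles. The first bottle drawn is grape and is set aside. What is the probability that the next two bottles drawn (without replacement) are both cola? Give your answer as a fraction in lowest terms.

1/35

With the first bottle removed, 4 cola remain out of 21.
P = 4/21 × 3/20 = 12/420 = 1/35.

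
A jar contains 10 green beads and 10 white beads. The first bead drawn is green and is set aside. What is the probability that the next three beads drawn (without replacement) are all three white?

With the first bead removed, 10 white remain out of 19.
P = 10/19 × 9/18 × 8/17 = 720/5814 = 40/323.

40/323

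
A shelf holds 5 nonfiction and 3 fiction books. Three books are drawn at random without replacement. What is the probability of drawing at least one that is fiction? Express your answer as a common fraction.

23/28

P(no fiction) = 5/8 × 4/7 × 3/6 = 60/336 = 5/28.
P(at least one) = 1 − 5/28 = 23/28.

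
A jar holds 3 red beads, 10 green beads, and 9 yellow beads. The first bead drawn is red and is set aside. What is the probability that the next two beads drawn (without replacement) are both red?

1/210

After the first draw, 2 of the remaining 21 beads are red.
P = 2/21 × 1/20 = 2/420 = 1/210.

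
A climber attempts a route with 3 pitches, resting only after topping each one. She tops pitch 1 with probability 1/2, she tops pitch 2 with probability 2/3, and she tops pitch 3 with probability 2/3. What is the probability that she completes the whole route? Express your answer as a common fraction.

Each stage is reached only if all earlier stages succeed, so
P = 1/2 × 2/3 × 2/3 = 4/18 = 2/9.

2/9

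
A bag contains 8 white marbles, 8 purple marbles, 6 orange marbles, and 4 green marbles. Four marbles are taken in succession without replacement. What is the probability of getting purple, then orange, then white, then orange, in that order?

8/1495

Each draw changes the counts, so multiply the conditional probabilities along the sequence:
P = 8/26 × 6/25 × 8/24 × 5/23 = 1920/358800 = 8/1495.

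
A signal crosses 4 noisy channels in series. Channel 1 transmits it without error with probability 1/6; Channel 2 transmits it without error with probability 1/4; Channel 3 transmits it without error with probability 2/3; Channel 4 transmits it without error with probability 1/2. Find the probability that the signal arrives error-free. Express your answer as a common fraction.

1/72

The events are sequential, so multiply the conditional probabilities:
P = 1/6 × 1/4 × 2/3 × 1/2 = 2/144 = 1/72.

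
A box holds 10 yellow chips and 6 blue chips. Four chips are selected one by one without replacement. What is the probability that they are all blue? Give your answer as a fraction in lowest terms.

3/364

P(every draw is blue) = 6/16 × 5/15 × 4/14 × 3/13 = 360/43680 = 3/364.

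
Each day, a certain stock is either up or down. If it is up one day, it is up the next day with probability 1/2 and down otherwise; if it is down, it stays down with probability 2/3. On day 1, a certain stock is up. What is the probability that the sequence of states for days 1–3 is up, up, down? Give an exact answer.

Day 1 is given. For each transition, use the conditional probability from the current state:
P(up | up) = 1/2; P(down | up) = 1/2.
P = 1/2 × 1/2 = 1/4.

1/4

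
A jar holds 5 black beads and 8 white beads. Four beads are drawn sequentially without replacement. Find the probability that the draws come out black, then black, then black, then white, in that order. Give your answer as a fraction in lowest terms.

Multiply the probability of each draw given the previous ones:
P = 5/13 × 4/12 × 3/11 × 8/10 = 480/17160 = 4/143.

4/143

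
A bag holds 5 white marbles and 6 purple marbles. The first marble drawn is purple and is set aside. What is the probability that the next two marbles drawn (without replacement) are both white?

With the first marble removed, 5 white remain out of 10.
P = 5/10 × 4/9 = 20/90 = 2/9.

2/9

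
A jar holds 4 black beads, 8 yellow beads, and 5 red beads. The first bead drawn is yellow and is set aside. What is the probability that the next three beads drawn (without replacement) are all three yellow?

1/16

After the first draw, 7 of the remaining 16 beads are yellow.
P = 7/16 × 6/15 × 5/14 = 210/3360 = 1/16.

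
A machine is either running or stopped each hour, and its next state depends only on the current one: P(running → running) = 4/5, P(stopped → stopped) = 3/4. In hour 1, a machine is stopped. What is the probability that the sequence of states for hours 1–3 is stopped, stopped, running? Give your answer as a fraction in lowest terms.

3/16

Hour 1 is given. For each transition, use the conditional probability from the current state:
P(stopped | stopped) = 3/4; P(running | stopped) = 1/4.
P = 3/4 × 1/4 = 3/16.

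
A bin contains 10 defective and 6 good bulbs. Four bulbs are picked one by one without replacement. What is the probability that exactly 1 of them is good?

36/91

One ordering (good drawn first) has probability 6/16 × 10/15 × 9/14 × 8/13 = 4320/43680 = 9/91.
There are C(4,1) = 4 such orderings, each equally likely, so P = 4 × 9/91 = 36/91.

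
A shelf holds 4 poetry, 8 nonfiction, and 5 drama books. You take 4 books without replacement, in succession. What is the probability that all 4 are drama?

P = 5/17 × 4/16 × 3/15 × 2/14 = 120/57120 = 1/476.

1/476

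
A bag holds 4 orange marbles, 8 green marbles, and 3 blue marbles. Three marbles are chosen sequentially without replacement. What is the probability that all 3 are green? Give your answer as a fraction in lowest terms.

P(all green) = 8/15 × 7/14 × 6/13 = 336/2730 = 8/65.

8/65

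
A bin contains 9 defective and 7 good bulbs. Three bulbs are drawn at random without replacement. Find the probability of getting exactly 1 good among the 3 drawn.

One ordering (good drawn first) has probability 7/16 × 9/15 × 8/14 = 504/3360 = 3/20.
There are C(3,1) = 3 such orderings, each equally likely, so P = 3 × 3/20 = 9/20.

9/20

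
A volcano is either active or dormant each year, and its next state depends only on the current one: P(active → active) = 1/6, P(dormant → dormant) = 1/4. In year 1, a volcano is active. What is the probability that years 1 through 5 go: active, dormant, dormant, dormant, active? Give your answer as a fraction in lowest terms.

5/128

Year 1 is given. For each transition, use the conditional probability from the current state:
P(dormant | active) = 5/6; P(dormant | dormant) = 1/4; P(dormant | dormant) = 1/4; P(active | dormant) = 3/4.
P = 5/6 × 1/4 × 1/4 × 3/4 = 15/384 = 5/128.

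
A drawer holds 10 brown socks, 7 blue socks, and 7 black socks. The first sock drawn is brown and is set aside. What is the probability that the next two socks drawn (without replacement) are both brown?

With the first sock removed, 9 brown remain out of 23.
P = 9/23 × 8/22 = 72/506 = 36/253.

36/253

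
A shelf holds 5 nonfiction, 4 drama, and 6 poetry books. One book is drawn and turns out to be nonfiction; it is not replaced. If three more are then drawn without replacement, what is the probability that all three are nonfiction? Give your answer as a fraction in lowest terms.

With the first book removed, 4 nonfiction remain out of 14.
P = 4/14 × 3/13 × 2/12 = 24/2184 = 1/91.

1/91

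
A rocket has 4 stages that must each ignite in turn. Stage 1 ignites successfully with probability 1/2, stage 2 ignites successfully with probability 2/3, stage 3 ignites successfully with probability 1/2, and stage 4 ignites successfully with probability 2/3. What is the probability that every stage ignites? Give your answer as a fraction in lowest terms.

Each stage is reached only if all earlier stages succeed, so
P = 1/2 × 2/3 × 1/2 × 2/3 = 4/36 = 1/9.

1/9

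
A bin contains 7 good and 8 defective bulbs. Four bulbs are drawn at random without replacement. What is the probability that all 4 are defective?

P(all defective) = 8/15 × 7/14 × 6/13 × 5/12 = 1680/32760 = 2/39.

2/39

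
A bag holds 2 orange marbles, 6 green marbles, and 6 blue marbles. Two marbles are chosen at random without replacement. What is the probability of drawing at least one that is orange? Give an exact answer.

25/91

P(no orange) = 12/14 × 11/13 = 132/182 = 66/91.
P(at least one) = 1 − 66/91 = 25/91.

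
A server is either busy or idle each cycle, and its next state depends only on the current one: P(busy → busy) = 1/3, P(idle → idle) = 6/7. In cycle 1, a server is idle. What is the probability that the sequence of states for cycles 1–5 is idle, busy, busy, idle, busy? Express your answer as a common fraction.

Cycle 1 is given. For each transition, use the conditional probability from the current state:
P(busy | idle) = 1/7; P(busy | busy) = 1/3; P(idle | busy) = 2/3; P(busy | idle) = 1/7.
P = 1/7 × 1/3 × 2/3 × 1/7 = 2/441.

2/441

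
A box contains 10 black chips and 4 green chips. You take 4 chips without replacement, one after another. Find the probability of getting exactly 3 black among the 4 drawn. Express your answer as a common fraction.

480/1001

One ordering (black drawn first) has probability 10/14 × 9/13 × 8/12 × 4/11 = 2880/24024 = 120/1001.
There are C(4,3) = 4 such orderings, each equally likely, so P = 4 × 120/1001 = 480/1001.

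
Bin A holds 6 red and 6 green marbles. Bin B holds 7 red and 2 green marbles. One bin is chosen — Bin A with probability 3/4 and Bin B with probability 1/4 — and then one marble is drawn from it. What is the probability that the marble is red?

From Bin A: P(red) = 6/12.
From Bin B: P(red) = 7/9.
Total probability = (3/4)(6/12) + (1/4)(7/9) = 41/72.

41/72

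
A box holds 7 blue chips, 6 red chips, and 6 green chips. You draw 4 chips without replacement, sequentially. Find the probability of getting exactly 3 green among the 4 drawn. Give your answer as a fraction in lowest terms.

65/969

One ordering (green drawn first) has probability 6/19 × 5/18 × 4/17 × 13/16 = 1560/93024 = 65/3876.
There are C(4,3) = 4 such orderings, each equally likely, so P = 4 × 65/3876 = 65/969.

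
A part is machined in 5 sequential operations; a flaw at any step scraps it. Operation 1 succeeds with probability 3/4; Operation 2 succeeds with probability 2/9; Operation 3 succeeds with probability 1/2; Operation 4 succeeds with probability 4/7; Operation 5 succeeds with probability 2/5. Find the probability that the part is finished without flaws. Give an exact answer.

Each stage is reached only if all earlier stages succeed, so
P = 3/4 × 2/9 × 1/2 × 4/7 × 2/5 = 48/2520 = 2/105.

2/105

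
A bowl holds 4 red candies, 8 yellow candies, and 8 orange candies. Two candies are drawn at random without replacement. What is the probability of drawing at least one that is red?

7/19

P(no red) = 16/20 × 15/19 = 240/380 = 12/19.
P(at least one) = 1 − 12/19 = 7/19.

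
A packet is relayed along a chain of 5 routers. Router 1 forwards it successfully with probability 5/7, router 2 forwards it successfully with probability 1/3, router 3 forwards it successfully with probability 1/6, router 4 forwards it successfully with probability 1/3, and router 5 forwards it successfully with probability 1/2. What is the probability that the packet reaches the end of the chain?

5/756

Each stage is reached only if all earlier stages succeed, so
P = 5/7 × 1/3 × 1/6 × 1/3 × 1/2 = 5/756.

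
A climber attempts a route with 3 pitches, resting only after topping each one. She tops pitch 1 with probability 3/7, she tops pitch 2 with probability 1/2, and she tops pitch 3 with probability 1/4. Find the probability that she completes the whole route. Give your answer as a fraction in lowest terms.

Multiplying along the chain,
P = 3/7 × 1/2 × 1/4 = 3/56.

3/56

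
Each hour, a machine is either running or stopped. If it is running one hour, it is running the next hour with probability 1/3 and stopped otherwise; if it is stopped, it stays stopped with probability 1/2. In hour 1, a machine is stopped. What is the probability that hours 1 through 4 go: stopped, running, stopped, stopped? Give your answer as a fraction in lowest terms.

Hour 1 is given. For each transition, use the conditional probability from the current state:
P(running | stopped) = 1/2; P(stopped | running) = 2/3; P(stopped | stopped) = 1/2.
P = 1/2 × 2/3 × 1/2 = 2/12 = 1/6.

1/6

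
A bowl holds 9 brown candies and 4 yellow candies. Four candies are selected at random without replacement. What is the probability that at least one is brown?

714/715

P(no brown) = 4/13 × 3/12 × 2/11 × 1/10 = 24/17160 = 1/715.
P(at least one) = 1 − 1/715 = 714/715.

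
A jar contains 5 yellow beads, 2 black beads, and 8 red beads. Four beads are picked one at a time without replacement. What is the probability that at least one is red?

38/39

P(no red) = 7/15 × 6/14 × 5/13 × 4/12 = 840/32760 = 1/39.
P(at least one) = 1 − 1/39 = 38/39.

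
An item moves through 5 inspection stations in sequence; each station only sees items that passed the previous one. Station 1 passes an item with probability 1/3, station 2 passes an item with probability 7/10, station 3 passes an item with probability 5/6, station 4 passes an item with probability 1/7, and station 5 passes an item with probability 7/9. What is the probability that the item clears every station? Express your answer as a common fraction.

Multiplying along the chain,
P = 1/3 × 7/10 × 5/6 × 1/7 × 7/9 = 245/11340 = 7/324.

7/324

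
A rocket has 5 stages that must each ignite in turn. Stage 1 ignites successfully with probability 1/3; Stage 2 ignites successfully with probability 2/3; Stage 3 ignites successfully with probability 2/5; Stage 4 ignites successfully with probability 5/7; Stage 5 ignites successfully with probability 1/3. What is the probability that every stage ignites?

Multiplying along the chain,
P = 1/3 × 2/3 × 2/5 × 5/7 × 1/3 = 20/945 = 4/189.

4/189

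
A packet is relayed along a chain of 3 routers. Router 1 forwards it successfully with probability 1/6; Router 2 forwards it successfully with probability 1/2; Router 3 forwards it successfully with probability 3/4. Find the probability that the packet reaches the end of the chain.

The events are sequential, so multiply the conditional probabilities:
P = 1/6 × 1/2 × 3/4 = 3/48 = 1/16.

1/16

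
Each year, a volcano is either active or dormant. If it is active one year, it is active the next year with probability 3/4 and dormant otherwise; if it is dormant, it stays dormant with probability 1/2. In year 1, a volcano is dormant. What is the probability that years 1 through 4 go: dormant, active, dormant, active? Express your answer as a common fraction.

Year 1 is given. For each transition, use the conditional probability from the current state:
P(active | dormant) = 1/2; P(dormant | active) = 1/4; P(active | dormant) = 1/2.
P = 1/2 × 1/4 × 1/2 = 1/16.

1/16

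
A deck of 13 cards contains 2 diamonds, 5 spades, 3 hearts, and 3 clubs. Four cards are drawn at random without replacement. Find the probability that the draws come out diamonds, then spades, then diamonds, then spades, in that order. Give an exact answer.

1/429

Chain rule:
P = 2/13 × 5/12 × 1/11 × 4/10 = 40/17160 = 1/429.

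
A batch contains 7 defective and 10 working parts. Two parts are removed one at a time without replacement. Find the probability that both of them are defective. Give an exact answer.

21/136

P(every draw is defective) = 7/17 × 6/16 = 42/272 = 21/136.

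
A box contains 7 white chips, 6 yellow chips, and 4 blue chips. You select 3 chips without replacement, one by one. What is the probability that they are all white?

P(every draw is white) = 7/17 × 6/16 × 5/15 = 210/4080 = 7/136.

7/136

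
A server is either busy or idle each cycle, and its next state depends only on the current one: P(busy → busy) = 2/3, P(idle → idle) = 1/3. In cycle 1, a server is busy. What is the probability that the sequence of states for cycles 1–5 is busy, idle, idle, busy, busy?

Cycle 1 is given. For each transition, use the conditional probability from the current state:
P(idle | busy) = 1/3; P(idle | idle) = 1/3; P(busy | idle) = 2/3; P(busy | busy) = 2/3.
P = 1/3 × 1/3 × 2/3 × 2/3 = 4/81.

4/81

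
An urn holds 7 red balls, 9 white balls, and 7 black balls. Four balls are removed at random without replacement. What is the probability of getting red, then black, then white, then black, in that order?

Chain rule:
P = 7/23 × 7/22 × 9/21 × 6/20 = 2646/212520 = 63/5060.

63/5060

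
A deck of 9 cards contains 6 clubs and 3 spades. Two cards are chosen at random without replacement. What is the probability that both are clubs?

5/12

P = 6/9 × 5/8 = 30/72 = 5/12.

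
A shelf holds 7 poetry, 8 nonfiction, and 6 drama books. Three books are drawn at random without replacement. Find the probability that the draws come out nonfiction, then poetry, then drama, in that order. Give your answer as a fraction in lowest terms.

4/95

Each draw changes the counts, so multiply the conditional probabilities along the sequence:
P = 8/21 × 7/20 × 6/19 = 336/7980 = 4/95.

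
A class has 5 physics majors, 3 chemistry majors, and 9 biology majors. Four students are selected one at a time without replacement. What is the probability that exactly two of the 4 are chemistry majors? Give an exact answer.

One ordering (chemistry majors drawn first) has probability 3/17 × 2/16 × 14/15 × 13/14 = 1092/57120 = 13/680.
There are C(4,2) = 6 such orderings, each equally likely, so P = 6 × 13/680 = 39/340.

39/340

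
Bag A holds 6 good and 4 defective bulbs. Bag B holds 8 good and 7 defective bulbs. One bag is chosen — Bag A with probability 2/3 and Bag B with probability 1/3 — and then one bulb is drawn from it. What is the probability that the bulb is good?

26/45

From Bag A: P(good) = 6/10.
From Bag B: P(good) = 8/15.
Total probability = (2/3)(6/10) + (1/3)(8/15) = 26/45.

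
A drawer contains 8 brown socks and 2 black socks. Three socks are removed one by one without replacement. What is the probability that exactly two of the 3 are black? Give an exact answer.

One ordering (black drawn first) has probability 2/10 × 1/9 × 8/8 = 16/720 = 1/45.
There are C(3,2) = 3 such orderings, each equally likely, so P = 3 × 1/45 = 1/15.

1/15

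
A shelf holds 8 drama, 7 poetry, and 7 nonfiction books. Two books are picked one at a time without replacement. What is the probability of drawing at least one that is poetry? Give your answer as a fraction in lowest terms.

6/11

P(no poetry) = 15/22 × 14/21 = 210/462 = 5/11.
P(at least one) = 1 − 5/11 = 6/11.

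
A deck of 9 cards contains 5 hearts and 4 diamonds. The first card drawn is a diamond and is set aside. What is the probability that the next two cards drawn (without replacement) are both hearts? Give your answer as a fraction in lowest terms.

After the first draw, 5 of the remaining 8 cards are hearts.
P = 5/8 × 4/7 = 20/56 = 5/14.

5/14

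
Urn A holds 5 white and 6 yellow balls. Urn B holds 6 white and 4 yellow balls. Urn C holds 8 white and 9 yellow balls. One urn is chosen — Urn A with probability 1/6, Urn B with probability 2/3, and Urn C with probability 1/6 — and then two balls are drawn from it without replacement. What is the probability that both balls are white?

1931/6732

From Urn A: P(both white) = (5/11)(4/10) = 2/11.
From Urn B: P(both white) = (6/10)(5/9) = 1/3.
From Urn C: P(both white) = (8/17)(7/16) = 7/34.
Total probability = (1/6)(2/11) + (2/3)(1/3) + (1/6)(7/34) = 1931/6732.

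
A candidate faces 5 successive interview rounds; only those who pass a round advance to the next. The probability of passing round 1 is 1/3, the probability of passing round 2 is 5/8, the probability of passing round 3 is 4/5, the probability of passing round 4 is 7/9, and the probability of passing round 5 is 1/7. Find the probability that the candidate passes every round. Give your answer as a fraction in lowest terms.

1/54

The events are sequential, so multiply the conditional probabilities:
P = 1/3 × 5/8 × 4/5 × 7/9 × 1/7 = 140/7560 = 1/54.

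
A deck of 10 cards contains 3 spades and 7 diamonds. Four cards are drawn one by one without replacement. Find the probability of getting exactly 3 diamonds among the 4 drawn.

1/2

One ordering (diamonds drawn first) has probability 7/10 × 6/9 × 5/8 × 3/7 = 630/5040 = 1/8.
There are C(4,3) = 4 such orderings, each equally likely, so P = 4 × 1/8 = 1/2.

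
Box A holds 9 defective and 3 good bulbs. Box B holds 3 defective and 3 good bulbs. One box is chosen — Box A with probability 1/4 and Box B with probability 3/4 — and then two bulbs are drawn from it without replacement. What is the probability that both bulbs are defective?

63/220

From Box A: P(both defective) = (9/12)(8/11) = 6/11.
From Box B: P(both defective) = (3/6)(2/5) = 1/5.
Total probability = (1/4)(6/11) + (3/4)(1/5) = 63/220.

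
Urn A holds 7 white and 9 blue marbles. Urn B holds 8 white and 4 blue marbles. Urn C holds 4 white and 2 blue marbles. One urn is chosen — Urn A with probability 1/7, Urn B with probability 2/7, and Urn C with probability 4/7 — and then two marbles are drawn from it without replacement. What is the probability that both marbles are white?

From Urn A: P(both white) = (7/16)(6/15) = 7/40.
From Urn B: P(both white) = (8/12)(7/11) = 14/33.
From Urn C: P(both white) = (4/6)(3/5) = 2/5.
Total probability = (1/7)(7/40) + (2/7)(14/33) + (4/7)(2/5) = 3463/9240.

3463/9240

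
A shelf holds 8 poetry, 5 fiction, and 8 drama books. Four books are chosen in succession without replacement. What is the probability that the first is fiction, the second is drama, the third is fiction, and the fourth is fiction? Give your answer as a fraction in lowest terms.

4/1197

Each draw changes the counts, so multiply the conditional probabilities along the sequence:
P = 5/21 × 8/20 × 4/19 × 3/18 = 480/143640 = 4/1197.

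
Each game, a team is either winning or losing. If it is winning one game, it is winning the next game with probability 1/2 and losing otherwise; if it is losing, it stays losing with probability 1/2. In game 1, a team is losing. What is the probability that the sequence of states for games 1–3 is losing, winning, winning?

Game 1 is given. For each transition, use the conditional probability from the current state:
P(winning | losing) = 1/2; P(winning | winning) = 1/2.
P = 1/2 × 1/2 = 1/4.

1/4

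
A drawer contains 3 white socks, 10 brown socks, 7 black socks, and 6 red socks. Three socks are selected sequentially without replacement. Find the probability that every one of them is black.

P(all black) = 7/26 × 6/25 × 5/24 = 210/15600 = 7/520.

7/520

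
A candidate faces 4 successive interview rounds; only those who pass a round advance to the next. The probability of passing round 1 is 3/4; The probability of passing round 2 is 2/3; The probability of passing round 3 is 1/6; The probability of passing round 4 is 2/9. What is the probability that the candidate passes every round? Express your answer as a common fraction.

The events are sequential, so multiply the conditional probabilities:
P = 3/4 × 2/3 × 1/6 × 2/9 = 12/648 = 1/54.

1/54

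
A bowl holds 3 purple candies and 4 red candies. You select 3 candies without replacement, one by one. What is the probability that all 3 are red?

P(every draw is red) = 4/7 × 3/6 × 2/5 = 24/210 = 4/35.

4/35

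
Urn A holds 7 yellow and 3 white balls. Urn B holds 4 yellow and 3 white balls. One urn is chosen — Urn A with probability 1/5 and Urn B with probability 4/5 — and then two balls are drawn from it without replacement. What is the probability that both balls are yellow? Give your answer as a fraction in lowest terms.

169/525

From Urn A: P(both yellow) = (7/10)(6/9) = 7/15.
From Urn B: P(both yellow) = (4/7)(3/6) = 2/7.
Total probability = (1/5)(7/15) + (4/5)(2/7) = 169/525.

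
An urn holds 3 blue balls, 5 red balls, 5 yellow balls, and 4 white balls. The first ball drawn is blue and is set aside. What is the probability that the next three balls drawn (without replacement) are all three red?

With the first ball removed, 5 red remain out of 16.
P = 5/16 × 4/15 × 3/14 = 60/3360 = 1/56.

1/56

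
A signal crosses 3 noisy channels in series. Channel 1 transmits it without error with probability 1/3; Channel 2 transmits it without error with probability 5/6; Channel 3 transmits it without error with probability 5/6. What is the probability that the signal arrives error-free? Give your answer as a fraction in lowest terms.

The events are sequential, so multiply the conditional probabilities:
P = 1/3 × 5/6 × 5/6 = 25/108.

25/108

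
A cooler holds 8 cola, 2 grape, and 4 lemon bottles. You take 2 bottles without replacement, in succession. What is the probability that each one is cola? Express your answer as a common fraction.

4/13

P(every draw is cola) = 8/14 × 7/13 = 56/182 = 4/13.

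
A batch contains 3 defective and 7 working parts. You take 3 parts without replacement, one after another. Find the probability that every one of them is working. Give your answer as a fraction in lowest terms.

P = 7/10 × 6/9 × 5/8 = 210/720 = 7/24.

7/24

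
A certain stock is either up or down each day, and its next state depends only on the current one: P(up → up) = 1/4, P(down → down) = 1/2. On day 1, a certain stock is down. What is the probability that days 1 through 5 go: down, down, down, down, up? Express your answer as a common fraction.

Day 1 is given. For each transition, use the conditional probability from the current state:
P(down | down) = 1/2; P(down | down) = 1/2; P(down | down) = 1/2; P(up | down) = 1/2.
P = 1/2 × 1/2 × 1/2 × 1/2 = 1/16.

1/16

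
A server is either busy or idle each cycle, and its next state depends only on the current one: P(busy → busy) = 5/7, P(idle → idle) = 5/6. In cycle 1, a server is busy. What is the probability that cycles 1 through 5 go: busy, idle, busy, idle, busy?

1/441

Cycle 1 is given. For each transition, use the conditional probability from the current state:
P(idle | busy) = 2/7; P(busy | idle) = 1/6; P(idle | busy) = 2/7; P(busy | idle) = 1/6.
P = 2/7 × 1/6 × 2/7 × 1/6 = 4/1764 = 1/441.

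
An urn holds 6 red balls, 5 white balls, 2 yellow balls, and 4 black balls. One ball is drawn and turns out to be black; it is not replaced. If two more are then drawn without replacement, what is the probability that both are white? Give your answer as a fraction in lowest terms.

1/12

With the first ball removed, 5 white remain out of 16.
P = 5/16 × 4/15 = 20/240 = 1/12.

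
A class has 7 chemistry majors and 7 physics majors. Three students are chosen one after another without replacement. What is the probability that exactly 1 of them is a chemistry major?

One ordering (a chemistry major drawn first) has probability 7/14 × 7/13 × 6/12 = 294/2184 = 7/52.
There are C(3,1) = 3 such orderings, each equally likely, so P = 3 × 7/52 = 21/52.

21/52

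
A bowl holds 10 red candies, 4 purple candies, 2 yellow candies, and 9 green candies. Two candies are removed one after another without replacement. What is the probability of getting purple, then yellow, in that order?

Multiply the probability of each draw given the previous ones:
P = 4/25 × 2/24 = 8/600 = 1/75.

1/75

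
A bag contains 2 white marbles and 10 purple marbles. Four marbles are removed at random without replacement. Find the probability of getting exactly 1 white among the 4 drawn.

16/33

One ordering (white drawn first) has probability 2/12 × 10/11 × 9/10 × 8/9 = 1440/11880 = 4/33.
There are C(4,1) = 4 such orderings, each equally likely, so P = 4 × 4/33 = 16/33.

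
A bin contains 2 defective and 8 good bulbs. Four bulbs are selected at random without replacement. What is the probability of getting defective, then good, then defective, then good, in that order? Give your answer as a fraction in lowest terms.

1/45

Each draw changes the counts, so multiply the conditional probabilities along the sequence:
P = 2/10 × 8/9 × 1/8 × 7/7 = 112/5040 = 1/45.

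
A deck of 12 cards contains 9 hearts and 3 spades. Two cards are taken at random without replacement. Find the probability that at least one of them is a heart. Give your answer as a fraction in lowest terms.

21/22

P(no hearts) = 3/12 × 2/11 = 6/132 = 1/22.
P(at least one) = 1 − 1/22 = 21/22.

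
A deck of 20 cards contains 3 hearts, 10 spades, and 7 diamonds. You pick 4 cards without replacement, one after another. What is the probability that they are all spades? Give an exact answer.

14/323

P(every draw is a spade) = 10/20 × 9/19 × 8/18 × 7/17 = 5040/116280 = 14/323.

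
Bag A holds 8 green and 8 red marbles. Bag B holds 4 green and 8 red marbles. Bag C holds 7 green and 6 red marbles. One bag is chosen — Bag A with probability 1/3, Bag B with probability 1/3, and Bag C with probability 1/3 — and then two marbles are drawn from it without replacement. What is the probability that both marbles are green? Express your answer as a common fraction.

1273/6435

From Bag A: P(both green) = (8/16)(7/15) = 7/30.
From Bag B: P(both green) = (4/12)(3/11) = 1/11.
From Bag C: P(both green) = (7/13)(6/12) = 7/26.
Total probability = (1/3)(7/30) + (1/3)(1/11) + (1/3)(7/26) = 1273/6435.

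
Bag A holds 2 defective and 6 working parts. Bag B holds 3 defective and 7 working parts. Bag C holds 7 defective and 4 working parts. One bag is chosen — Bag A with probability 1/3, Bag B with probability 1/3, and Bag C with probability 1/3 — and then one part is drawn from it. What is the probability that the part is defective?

From Bag A: P(defective) = 2/8.
From Bag B: P(defective) = 3/10.
From Bag C: P(defective) = 7/11.
Total probability = (1/3)(2/8) + (1/3)(3/10) + (1/3)(7/11) = 87/220.

87/220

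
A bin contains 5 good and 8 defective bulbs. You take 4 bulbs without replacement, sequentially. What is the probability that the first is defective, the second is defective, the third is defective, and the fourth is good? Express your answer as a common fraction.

14/143

Chain rule:
P = 8/13 × 7/12 × 6/11 × 5/10 = 1680/17160 = 14/143.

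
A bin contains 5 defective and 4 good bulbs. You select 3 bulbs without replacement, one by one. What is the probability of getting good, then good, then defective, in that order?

Multiply the probability of each draw given the previous ones:
P = 4/9 × 3/8 × 5/7 = 60/504 = 5/42.

5/42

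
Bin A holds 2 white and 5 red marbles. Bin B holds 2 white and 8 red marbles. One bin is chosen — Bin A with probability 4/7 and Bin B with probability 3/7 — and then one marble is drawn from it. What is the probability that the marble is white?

61/245

From Bin A: P(white) = 2/7.
From Bin B: P(white) = 2/10.
Total probability = (4/7)(2/7) + (3/7)(2/10) = 61/245.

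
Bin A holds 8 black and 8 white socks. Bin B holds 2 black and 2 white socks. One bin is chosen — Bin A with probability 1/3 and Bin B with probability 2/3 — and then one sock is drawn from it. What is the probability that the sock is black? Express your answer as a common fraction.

1/2

From Bin A: P(black) = 8/16.
From Bin B: P(black) = 2/4.
Total probability = (1/3)(8/16) + (2/3)(2/4) = 1/2.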